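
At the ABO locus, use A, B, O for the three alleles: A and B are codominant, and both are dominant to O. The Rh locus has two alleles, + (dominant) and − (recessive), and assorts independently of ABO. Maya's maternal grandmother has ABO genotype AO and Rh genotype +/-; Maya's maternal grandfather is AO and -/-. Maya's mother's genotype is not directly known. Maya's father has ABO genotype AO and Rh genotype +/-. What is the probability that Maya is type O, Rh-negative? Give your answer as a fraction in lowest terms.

Maya's mother's ABO genotype from AO × AO: 1/4 AA, 1/2 AO, 1/4 OO.
Crossing each possibility with the father AO and summing P(type O): 1/4·0 + 1/2·1/4 + 1/4·1/2 = 1/4.
Similarly for Rh via the mother's Rh distribution: P(Rh-) = 3/8.
Independent loci: 1/4 × 3/8 = 3/32.

3/32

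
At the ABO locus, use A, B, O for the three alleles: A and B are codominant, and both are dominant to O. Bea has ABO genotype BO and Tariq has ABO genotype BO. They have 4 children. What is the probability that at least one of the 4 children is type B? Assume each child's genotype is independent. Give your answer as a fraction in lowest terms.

255/256

ABO cross BO × BO → 1/4 O, 3/4 B.
So P(type B) = 3/4 per child.
P(none) = (1/4)^4 = 1/256; P(at least one) = 1 − 1/256 = 255/256.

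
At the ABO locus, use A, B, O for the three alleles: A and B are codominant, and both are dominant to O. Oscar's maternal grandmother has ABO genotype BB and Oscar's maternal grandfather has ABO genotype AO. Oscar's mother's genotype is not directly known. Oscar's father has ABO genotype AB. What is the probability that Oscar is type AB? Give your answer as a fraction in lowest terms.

Oscar's mother's ABO genotype from BB × AO: 1/2 AB, 1/2 BO.
Crossing each possibility with the father AB and summing P(type AB): 1/2·1/2 + 1/2·1/4 = 3/8.

3/8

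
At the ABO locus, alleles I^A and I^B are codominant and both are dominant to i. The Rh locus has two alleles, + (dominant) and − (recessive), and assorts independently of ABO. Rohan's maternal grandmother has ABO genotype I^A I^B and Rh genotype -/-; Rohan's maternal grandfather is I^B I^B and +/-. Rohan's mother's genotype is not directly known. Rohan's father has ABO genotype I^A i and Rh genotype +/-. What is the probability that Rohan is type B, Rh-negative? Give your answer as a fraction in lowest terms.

9/64

Rohan's mother's ABO genotype from I^A I^B × I^B I^B: 1/2 I^A I^B, 1/2 I^B I^B.
Crossing each possibility with the father I^A i and summing P(type B): 1/2·1/4 + 1/2·1/2 = 3/8.
Similarly for Rh via the mother's Rh distribution: P(Rh-) = 3/8.
Independent loci: 3/8 × 3/8 = 9/64.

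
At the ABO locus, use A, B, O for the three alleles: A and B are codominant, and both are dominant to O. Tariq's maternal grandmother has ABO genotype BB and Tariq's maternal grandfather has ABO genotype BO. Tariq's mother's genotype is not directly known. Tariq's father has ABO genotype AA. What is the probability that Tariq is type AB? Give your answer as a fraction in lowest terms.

Tariq's mother's ABO genotype from BB × BO: 1/2 BB, 1/2 BO.
Crossing each possibility with the father AA and summing P(type AB): 1/2·1 + 1/2·1/2 = 3/4.

3/4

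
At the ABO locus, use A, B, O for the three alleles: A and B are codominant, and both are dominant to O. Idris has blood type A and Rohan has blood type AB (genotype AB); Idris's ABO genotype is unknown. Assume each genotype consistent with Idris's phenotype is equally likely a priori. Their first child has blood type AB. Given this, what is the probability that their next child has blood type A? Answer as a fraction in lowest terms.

1/2

Possible genotypes: Idris ∈ {AA, AO}; Rohan ∈ {AB}.
Weight each parental genotype pair by prior × P(type-AB child):
  AA × AB: posterior weight 2/3; P(next child type A) = 1/2.
  AO × AB: posterior weight 1/3; P(next child type A) = 1/2.
Weighted sum = 1/2.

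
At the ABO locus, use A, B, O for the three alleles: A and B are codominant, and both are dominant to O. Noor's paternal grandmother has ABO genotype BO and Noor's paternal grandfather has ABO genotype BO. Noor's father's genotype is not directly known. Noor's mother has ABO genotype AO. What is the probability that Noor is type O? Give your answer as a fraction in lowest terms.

Noor's father's ABO genotype from BO × BO: 1/4 BB, 1/2 BO, 1/4 OO.
Crossing each possibility with the mother AO and summing P(type O): 1/4·0 + 1/2·1/4 + 1/4·1/2 = 1/4.

1/4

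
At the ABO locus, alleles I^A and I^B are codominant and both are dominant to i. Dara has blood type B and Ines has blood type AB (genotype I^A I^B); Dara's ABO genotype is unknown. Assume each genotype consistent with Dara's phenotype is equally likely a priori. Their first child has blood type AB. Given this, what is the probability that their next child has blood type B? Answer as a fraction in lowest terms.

1/2

Possible genotypes: Dara ∈ {I^B I^B, I^B i}; Ines ∈ {I^A I^B}.
Weight each parental genotype pair by prior × P(type-AB child):
  I^B I^B × I^A I^B: posterior weight 2/3; P(next child type B) = 1/2.
  I^B i × I^A I^B: posterior weight 1/3; P(next child type B) = 1/2.
Weighted sum = 1/2.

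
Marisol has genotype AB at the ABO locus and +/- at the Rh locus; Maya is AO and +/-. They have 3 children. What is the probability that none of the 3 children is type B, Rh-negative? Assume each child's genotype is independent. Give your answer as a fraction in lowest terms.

3375/4096

ABO cross AB × AO → 1/2 A, 1/4 B, 1/4 AB.
Rh cross +/- × +/- → 3/4 Rh+, 1/4 Rh-; so P(type B, Rh-negative) = 1/4 × 1/4 = 1/16 per child.
P(not type B, Rh-negative) = 15/16 for one child; (15/16)^3 = 3375/4096.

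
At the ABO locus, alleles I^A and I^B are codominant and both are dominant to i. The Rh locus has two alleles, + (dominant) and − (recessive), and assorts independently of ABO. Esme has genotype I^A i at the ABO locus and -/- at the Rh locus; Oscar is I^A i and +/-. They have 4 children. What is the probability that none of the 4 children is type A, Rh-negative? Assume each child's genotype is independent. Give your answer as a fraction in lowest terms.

625/4096

ABO cross I^A i × I^A i → 1/4 O, 3/4 A.
Rh cross -/- × +/- → 1/2 Rh+, 1/2 Rh-; so P(type A, Rh-negative) = 3/4 × 1/2 = 3/8 per child.
P(not type A, Rh-negative) = 5/8 for one child; (5/8)^4 = 625/4096.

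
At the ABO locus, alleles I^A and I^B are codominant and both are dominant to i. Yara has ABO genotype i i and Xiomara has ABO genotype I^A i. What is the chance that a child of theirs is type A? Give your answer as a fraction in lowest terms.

1/2

ABO cross i i × I^A i → offspring phenotypes: 1/2 O, 1/2 A.
So P(type A) = 1/2.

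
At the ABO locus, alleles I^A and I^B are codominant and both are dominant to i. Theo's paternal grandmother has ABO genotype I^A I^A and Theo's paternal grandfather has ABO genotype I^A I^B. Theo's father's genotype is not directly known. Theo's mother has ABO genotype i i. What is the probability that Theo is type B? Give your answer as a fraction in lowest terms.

Theo's father's ABO genotype from I^A I^A × I^A I^B: 1/2 I^A I^A, 1/2 I^A I^B.
Crossing each possibility with the mother i i and summing P(type B): 1/2·0 + 1/2·1/2 = 1/4.

1/4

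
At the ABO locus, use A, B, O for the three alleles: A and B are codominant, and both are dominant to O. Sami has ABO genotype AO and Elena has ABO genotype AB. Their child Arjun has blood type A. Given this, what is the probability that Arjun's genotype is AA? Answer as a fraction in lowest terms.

1/2

Cross AO × AB → 1/4 AA, 1/4 AB, 1/4 AO, 1/4 BO.
Type-A genotypes among offspring: AA (1/4), AO (1/4); total 1/2.
P(AA | type A) = (1/4) / (1/2) = 1/2.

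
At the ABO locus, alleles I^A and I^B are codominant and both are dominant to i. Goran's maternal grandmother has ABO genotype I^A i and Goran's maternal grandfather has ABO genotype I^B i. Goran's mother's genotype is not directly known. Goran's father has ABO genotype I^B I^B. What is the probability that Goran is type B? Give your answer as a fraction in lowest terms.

3/4

Goran's mother's ABO genotype from I^A i × I^B i: 1/4 I^A I^B, 1/4 I^A i, 1/4 I^B i, 1/4 i i.
Crossing each possibility with the father I^B I^B and summing P(type B): 1/4·1/2 + 1/4·1/2 + 1/4·1 + 1/4·1 = 3/4.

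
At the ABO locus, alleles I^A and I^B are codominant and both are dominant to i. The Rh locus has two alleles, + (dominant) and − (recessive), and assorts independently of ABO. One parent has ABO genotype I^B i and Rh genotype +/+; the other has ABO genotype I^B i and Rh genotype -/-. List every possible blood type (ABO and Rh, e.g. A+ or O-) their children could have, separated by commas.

Gametes from I^B i × I^B i give offspring ABO genotypes I^B I^B, I^B i, i i, i.e. phenotypes O, B.
Rh cross +/+ × -/- → phenotypes Rh+.
Combining independently: O+, B+.

O+, B+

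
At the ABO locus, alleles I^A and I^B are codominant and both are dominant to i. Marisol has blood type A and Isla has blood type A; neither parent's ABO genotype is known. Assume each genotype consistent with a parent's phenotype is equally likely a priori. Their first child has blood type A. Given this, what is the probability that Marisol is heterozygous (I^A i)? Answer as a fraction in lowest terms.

Possible genotypes: Marisol ∈ {I^A I^A, I^A i}; Isla ∈ {I^A I^A, I^A i}.
Weight each parental genotype pair by prior × P(type-A child):
  I^A I^A × I^A I^A: posterior weight 4/15.
  I^A I^A × I^A i: posterior weight 4/15.
  I^A i × I^A I^A: posterior weight 4/15.
  I^A i × I^A i: posterior weight 1/5.
Sum the posterior weight over pairs where Marisol is I^A i: 7/15.

7/15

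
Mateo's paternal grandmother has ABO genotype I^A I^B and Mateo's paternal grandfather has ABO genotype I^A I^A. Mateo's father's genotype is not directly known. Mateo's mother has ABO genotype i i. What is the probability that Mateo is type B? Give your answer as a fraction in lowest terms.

Mateo's father's ABO genotype from I^A I^B × I^A I^A: 1/2 I^A I^A, 1/2 I^A I^B.
Crossing each possibility with the mother i i and summing P(type B): 1/2·0 + 1/2·1/2 = 1/4.

1/4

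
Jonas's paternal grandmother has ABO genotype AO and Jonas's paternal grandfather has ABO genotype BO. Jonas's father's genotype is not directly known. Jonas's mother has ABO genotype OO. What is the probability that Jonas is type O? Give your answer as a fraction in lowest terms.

Jonas's father's ABO genotype from AO × BO: 1/4 AB, 1/4 AO, 1/4 BO, 1/4 OO.
Crossing each possibility with the mother OO and summing P(type O): 1/4·0 + 1/4·1/2 + 1/4·1/2 + 1/4·1 = 1/2.

1/2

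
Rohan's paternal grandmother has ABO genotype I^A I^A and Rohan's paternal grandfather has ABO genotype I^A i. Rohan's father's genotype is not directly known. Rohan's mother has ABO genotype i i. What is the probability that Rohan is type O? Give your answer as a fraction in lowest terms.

1/4

Rohan's father's ABO genotype from I^A I^A × I^A i: 1/2 I^A I^A, 1/2 I^A i.
Crossing each possibility with the mother i i and summing P(type O): 1/2·0 + 1/2·1/2 = 1/4.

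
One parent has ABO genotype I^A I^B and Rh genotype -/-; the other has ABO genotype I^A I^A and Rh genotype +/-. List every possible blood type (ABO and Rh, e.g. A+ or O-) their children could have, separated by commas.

A+, A-, AB+, AB-

Gametes from I^A I^B × I^A I^A give offspring ABO genotypes I^A I^A, I^A I^B, i.e. phenotypes A, AB.
Rh cross -/- × +/- → phenotypes Rh+, Rh-.
Combining independently: A+, A-, AB+, AB-.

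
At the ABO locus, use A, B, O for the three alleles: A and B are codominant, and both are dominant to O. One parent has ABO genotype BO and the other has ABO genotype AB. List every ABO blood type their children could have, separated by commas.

Gametes from BO × AB give offspring ABO genotypes AB, AO, BB, BO, i.e. phenotypes A, B, AB.

A, B, AB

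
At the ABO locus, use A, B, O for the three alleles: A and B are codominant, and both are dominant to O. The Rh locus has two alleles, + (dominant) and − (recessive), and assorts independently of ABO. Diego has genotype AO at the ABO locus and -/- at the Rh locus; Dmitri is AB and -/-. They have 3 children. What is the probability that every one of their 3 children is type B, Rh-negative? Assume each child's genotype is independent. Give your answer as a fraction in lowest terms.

ABO cross AO × AB → 1/2 A, 1/4 B, 1/4 AB.
Rh cross -/- × -/- → 1 Rh-; so P(type B, Rh-negative) = 1/4 × 1 = 1/4 per child.
All 3 independent: (1/4)^3 = 1/64.

1/64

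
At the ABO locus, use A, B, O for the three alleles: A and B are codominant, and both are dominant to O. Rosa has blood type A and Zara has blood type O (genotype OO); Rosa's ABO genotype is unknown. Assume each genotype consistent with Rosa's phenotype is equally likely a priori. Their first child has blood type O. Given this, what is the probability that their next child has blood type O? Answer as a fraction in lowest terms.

1/2

Possible genotypes: Rosa ∈ {AA, AO}; Zara ∈ {OO}.
Weight each parental genotype pair by prior × P(type-O child):
  AO × OO: posterior weight 1; P(next child type O) = 1/2.
Weighted sum = 1/2.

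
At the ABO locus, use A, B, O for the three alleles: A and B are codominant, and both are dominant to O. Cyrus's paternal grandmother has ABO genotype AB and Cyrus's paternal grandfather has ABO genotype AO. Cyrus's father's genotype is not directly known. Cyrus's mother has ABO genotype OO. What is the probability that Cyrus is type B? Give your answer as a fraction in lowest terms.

1/4

Cyrus's father's ABO genotype from AB × AO: 1/4 AA, 1/4 AB, 1/4 AO, 1/4 BO.
Crossing each possibility with the mother OO and summing P(type B): 1/4·0 + 1/4·1/2 + 1/4·0 + 1/4·1/2 = 1/4.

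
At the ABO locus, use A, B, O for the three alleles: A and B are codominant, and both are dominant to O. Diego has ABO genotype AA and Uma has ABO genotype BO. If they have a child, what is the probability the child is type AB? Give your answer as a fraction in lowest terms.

ABO cross AA × BO → offspring phenotypes: 1/2 A, 1/2 AB.
So P(type AB) = 1/2.

1/2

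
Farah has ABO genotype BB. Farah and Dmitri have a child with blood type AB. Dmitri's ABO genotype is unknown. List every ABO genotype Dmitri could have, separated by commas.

For each candidate genotype of Dmitri, check whether crossing it with BB can produce every observed child phenotype.
  AA → possible child types {AB} ✓
  AB → possible child types {B, AB} ✓
  AO → possible child types {B, AB} ✓
  BB → possible child types {B} ✗
  BO → possible child types {B} ✗
  OO → possible child types {B} ✗

AA, AB, AO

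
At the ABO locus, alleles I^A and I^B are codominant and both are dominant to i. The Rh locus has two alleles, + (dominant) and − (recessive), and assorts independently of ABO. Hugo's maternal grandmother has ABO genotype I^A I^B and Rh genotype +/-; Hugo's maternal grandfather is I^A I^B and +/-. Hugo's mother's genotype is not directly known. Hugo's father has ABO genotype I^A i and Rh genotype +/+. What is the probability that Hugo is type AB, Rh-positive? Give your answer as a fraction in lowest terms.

Hugo's mother's ABO genotype from I^A I^B × I^A I^B: 1/4 I^A I^A, 1/2 I^A I^B, 1/4 I^B I^B.
Crossing each possibility with the father I^A i and summing P(type AB): 1/4·0 + 1/2·1/4 + 1/4·1/2 = 1/4.
Similarly for Rh via the mother's Rh distribution: P(Rh+) = 1.
Independent loci: 1/4 × 1 = 1/4.

1/4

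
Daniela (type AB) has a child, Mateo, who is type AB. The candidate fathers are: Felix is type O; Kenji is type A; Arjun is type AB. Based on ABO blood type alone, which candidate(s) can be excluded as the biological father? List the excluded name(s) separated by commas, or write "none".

Felix

A candidate is excluded only if no genotype consistent with his phenotype could produce a type AB child with a type AB mother.
Felix (type O): no genotype consistent with that phenotype can produce a type-AB child with a type-AB mother.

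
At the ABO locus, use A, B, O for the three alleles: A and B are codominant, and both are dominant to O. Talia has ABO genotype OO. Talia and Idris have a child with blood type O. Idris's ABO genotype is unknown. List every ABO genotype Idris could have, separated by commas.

For each candidate genotype of Idris, check whether crossing it with OO can produce every observed child phenotype.
  AA → possible child types {A} ✗
  AB → possible child types {A, B} ✗
  AO → possible child types {O, A} ✓
  BB → possible child types {B} ✗
  BO → possible child types {O, B} ✓
  OO → possible child types {O} ✓

AO, BO, OO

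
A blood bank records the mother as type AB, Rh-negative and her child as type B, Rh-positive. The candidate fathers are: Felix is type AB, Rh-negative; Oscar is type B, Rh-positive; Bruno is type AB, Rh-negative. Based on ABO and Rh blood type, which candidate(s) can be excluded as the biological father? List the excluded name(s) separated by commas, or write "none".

Felix, Bruno

A candidate is excluded only if no genotype consistent with his phenotype could produce a type B, Rh-positive child with a type AB, Rh-negative mother.
Felix (type AB, Rh-): no genotype consistent with that phenotype can produce a type-B Rh+ child with a type-AB mother.
Bruno (type AB, Rh-): no genotype consistent with that phenotype can produce a type-B Rh+ child with a type-AB mother.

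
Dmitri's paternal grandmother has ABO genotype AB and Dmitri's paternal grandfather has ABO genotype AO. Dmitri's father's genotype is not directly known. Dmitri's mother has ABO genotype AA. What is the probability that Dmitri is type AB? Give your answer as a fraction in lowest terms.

Dmitri's father's ABO genotype from AB × AO: 1/4 AA, 1/4 AB, 1/4 AO, 1/4 BO.
Crossing each possibility with the mother AA and summing P(type AB): 1/4·0 + 1/4·1/2 + 1/4·0 + 1/4·1/2 = 1/4.

1/4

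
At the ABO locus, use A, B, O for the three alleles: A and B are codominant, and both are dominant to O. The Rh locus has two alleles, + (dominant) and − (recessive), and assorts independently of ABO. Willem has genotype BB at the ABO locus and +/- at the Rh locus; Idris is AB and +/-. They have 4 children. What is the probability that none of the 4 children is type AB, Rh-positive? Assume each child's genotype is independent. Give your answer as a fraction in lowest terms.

625/4096

ABO cross BB × AB → 1/2 B, 1/2 AB.
Rh cross +/- × +/- → 3/4 Rh+, 1/4 Rh-; so P(type AB, Rh-positive) = 1/2 × 3/4 = 3/8 per child.
P(not type AB, Rh-positive) = 5/8 for one child; (5/8)^4 = 625/4096.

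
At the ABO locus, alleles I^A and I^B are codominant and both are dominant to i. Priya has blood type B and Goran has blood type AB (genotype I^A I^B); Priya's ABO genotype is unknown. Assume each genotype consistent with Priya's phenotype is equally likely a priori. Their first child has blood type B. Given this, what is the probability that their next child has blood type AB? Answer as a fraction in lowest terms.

3/8

Possible genotypes: Priya ∈ {I^B I^B, I^B i}; Goran ∈ {I^A I^B}.
Weight each parental genotype pair by prior × P(type-B child):
  I^B I^B × I^A I^B: posterior weight 1/2; P(next child type AB) = 1/2.
  I^B i × I^A I^B: posterior weight 1/2; P(next child type AB) = 1/4.
Weighted sum = 3/8.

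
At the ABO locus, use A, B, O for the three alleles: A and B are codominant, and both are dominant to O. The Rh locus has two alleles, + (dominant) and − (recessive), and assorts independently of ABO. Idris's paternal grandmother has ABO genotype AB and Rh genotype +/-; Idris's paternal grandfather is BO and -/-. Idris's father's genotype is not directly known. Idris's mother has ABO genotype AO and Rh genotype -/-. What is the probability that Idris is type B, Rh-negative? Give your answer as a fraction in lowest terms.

3/16

Idris's father's ABO genotype from AB × BO: 1/4 AB, 1/4 AO, 1/4 BB, 1/4 BO.
Crossing each possibility with the mother AO and summing P(type B): 1/4·1/4 + 1/4·0 + 1/4·1/2 + 1/4·1/4 = 1/4.
Similarly for Rh via the father's Rh distribution: P(Rh-) = 3/4.
Independent loci: 1/4 × 3/4 = 3/16.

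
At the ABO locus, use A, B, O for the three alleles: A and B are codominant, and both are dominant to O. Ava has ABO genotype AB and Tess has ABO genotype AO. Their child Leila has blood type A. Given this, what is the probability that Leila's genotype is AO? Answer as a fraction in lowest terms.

Cross AB × AO → 1/4 AA, 1/4 AB, 1/4 AO, 1/4 BO.
Type-A genotypes among offspring: AA (1/4), AO (1/4); total 1/2.
P(AO | type A) = (1/4) / (1/2) = 1/2.

1/2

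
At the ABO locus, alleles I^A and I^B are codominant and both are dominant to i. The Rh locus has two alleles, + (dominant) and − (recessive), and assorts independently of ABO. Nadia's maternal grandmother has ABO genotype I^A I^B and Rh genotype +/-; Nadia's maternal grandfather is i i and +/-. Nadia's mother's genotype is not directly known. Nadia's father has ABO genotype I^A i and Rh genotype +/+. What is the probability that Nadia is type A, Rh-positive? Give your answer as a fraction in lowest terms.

1/2

Nadia's mother's ABO genotype from I^A I^B × i i: 1/2 I^A i, 1/2 I^B i.
Crossing each possibility with the father I^A i and summing P(type A): 1/2·3/4 + 1/2·1/4 = 1/2.
Similarly for Rh via the mother's Rh distribution: P(Rh+) = 1.
Independent loci: 1/2 × 1 = 1/2.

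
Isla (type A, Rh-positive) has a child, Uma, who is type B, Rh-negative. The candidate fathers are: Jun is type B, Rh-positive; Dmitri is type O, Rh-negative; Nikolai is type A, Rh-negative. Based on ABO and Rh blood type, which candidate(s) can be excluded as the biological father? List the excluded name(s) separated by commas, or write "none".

A candidate is excluded only if no genotype consistent with his phenotype could produce a type B, Rh-negative child with a type A, Rh-positive mother.
Dmitri (type O, Rh-): no genotype consistent with that phenotype can produce a type-B Rh- child with a type-A mother.
Nikolai (type A, Rh-): no genotype consistent with that phenotype can produce a type-B Rh- child with a type-A mother.

Dmitri, Nikolai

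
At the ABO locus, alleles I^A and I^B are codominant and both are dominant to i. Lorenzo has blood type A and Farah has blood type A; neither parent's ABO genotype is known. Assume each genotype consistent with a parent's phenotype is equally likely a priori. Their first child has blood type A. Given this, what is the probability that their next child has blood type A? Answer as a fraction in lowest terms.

Possible genotypes: Lorenzo ∈ {I^A I^A, I^A i}; Farah ∈ {I^A I^A, I^A i}.
Weight each parental genotype pair by prior × P(type-A child):
  I^A I^A × I^A I^A: posterior weight 4/15; P(next child type A) = 1.
  I^A I^A × I^A i: posterior weight 4/15; P(next child type A) = 1.
  I^A i × I^A I^A: posterior weight 4/15; P(next child type A) = 1.
  I^A i × I^A i: posterior weight 1/5; P(next child type A) = 3/4.
Weighted sum = 19/20.

19/20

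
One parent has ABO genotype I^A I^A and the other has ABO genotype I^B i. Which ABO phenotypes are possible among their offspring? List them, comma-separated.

A, AB

Gametes from I^A I^A × I^B i give offspring ABO genotypes I^A I^B, I^A i, i.e. phenotypes A, AB.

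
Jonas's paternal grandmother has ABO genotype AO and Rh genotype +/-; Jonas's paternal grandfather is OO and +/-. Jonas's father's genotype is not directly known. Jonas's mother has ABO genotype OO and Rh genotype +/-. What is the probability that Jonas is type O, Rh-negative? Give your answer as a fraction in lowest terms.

3/16

Jonas's father's ABO genotype from AO × OO: 1/2 AO, 1/2 OO.
Crossing each possibility with the mother OO and summing P(type O): 1/2·1/2 + 1/2·1 = 3/4.
Similarly for Rh via the father's Rh distribution: P(Rh-) = 1/4.
Independent loci: 3/4 × 1/4 = 3/16.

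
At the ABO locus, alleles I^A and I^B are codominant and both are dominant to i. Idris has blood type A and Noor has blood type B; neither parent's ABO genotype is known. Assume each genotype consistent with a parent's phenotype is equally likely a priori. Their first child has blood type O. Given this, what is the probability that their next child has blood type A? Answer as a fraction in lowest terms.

1/4

Possible genotypes: Idris ∈ {I^A I^A, I^A i}; Noor ∈ {I^B I^B, I^B i}.
Weight each parental genotype pair by prior × P(type-O child):
  I^A i × I^B i: posterior weight 1; P(next child type A) = 1/4.
Weighted sum = 1/4.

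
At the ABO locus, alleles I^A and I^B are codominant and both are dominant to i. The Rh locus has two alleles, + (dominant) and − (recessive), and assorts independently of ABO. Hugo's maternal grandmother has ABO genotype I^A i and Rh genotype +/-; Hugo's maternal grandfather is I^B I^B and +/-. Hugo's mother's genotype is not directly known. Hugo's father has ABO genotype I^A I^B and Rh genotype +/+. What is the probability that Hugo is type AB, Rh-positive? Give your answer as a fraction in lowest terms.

3/8

Hugo's mother's ABO genotype from I^A i × I^B I^B: 1/2 I^A I^B, 1/2 I^B i.
Crossing each possibility with the father I^A I^B and summing P(type AB): 1/2·1/2 + 1/2·1/4 = 3/8.
Similarly for Rh via the mother's Rh distribution: P(Rh+) = 1.
Independent loci: 3/8 × 1 = 3/8.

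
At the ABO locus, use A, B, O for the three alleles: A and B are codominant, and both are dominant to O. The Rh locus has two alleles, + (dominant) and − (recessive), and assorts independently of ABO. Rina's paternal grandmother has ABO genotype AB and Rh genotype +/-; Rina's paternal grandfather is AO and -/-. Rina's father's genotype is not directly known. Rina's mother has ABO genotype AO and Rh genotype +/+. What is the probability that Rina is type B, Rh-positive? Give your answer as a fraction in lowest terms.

Rina's father's ABO genotype from AB × AO: 1/4 AA, 1/4 AB, 1/4 AO, 1/4 BO.
Crossing each possibility with the mother AO and summing P(type B): 1/4·0 + 1/4·1/4 + 1/4·0 + 1/4·1/4 = 1/8.
Similarly for Rh via the father's Rh distribution: P(Rh+) = 1.
Independent loci: 1/8 × 1 = 1/8.

1/8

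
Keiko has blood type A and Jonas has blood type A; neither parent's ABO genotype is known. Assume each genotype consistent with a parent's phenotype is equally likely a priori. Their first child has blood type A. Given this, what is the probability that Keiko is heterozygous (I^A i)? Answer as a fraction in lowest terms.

7/15

Possible genotypes: Keiko ∈ {I^A I^A, I^A i}; Jonas ∈ {I^A I^A, I^A i}.
Weight each parental genotype pair by prior × P(type-A child):
  I^A I^A × I^A I^A: posterior weight 4/15.
  I^A I^A × I^A i: posterior weight 4/15.
  I^A i × I^A I^A: posterior weight 4/15.
  I^A i × I^A i: posterior weight 1/5.
Sum the posterior weight over pairs where Keiko is I^A i: 7/15.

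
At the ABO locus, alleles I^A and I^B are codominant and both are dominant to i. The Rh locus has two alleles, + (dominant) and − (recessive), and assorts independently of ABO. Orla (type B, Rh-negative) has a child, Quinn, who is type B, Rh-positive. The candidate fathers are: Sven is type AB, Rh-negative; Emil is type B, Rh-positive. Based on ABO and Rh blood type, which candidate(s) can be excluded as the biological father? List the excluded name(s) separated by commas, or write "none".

Sven

A candidate is excluded only if no genotype consistent with his phenotype could produce a type B, Rh-positive child with a type B, Rh-negative mother.
Sven (type AB, Rh-): no genotype consistent with that phenotype can produce a type-B Rh+ child with a type-B mother.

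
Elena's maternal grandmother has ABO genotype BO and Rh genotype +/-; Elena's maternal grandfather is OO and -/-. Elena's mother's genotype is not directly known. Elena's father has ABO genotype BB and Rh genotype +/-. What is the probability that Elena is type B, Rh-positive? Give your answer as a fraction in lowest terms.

Elena's mother's ABO genotype from BO × OO: 1/2 BO, 1/2 OO.
Crossing each possibility with the father BB and summing P(type B): 1/2·1 + 1/2·1 = 1.
Similarly for Rh via the mother's Rh distribution: P(Rh+) = 5/8.
Independent loci: 1 × 5/8 = 5/8.

5/8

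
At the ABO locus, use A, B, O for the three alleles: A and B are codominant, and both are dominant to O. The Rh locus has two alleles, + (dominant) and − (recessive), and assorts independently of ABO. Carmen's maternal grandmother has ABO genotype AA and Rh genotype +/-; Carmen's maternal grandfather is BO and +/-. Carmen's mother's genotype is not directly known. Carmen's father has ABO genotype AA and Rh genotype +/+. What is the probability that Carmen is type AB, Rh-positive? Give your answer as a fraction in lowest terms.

1/4

Carmen's mother's ABO genotype from AA × BO: 1/2 AB, 1/2 AO.
Crossing each possibility with the father AA and summing P(type AB): 1/2·1/2 + 1/2·0 = 1/4.
Similarly for Rh via the mother's Rh distribution: P(Rh+) = 1.
Independent loci: 1/4 × 1 = 1/4.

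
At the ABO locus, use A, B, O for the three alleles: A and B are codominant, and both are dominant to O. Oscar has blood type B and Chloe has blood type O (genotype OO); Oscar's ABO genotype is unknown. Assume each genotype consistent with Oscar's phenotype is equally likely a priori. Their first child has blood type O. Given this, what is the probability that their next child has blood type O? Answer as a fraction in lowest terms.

Possible genotypes: Oscar ∈ {BB, BO}; Chloe ∈ {OO}.
Weight each parental genotype pair by prior × P(type-O child):
  BO × OO: posterior weight 1; P(next child type O) = 1/2.
Weighted sum = 1/2.

1/2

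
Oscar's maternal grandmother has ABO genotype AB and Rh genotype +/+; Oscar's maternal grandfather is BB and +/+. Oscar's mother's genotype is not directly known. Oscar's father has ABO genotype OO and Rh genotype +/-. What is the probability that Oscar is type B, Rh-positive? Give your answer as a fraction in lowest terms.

3/4

Oscar's mother's ABO genotype from AB × BB: 1/2 AB, 1/2 BB.
Crossing each possibility with the father OO and summing P(type B): 1/2·1/2 + 1/2·1 = 3/4.
Similarly for Rh via the mother's Rh distribution: P(Rh+) = 1.
Independent loci: 3/4 × 1 = 3/4.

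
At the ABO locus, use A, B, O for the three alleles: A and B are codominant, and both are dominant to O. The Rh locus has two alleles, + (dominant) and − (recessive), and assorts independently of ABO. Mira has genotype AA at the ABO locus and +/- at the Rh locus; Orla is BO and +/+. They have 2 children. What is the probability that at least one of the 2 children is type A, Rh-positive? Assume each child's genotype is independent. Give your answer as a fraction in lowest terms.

ABO cross AA × BO → 1/2 A, 1/2 AB.
Rh cross +/- × +/+ → 1 Rh+; so P(type A, Rh-positive) = 1/2 × 1 = 1/2 per child.
P(none) = (1/2)^2 = 1/4; P(at least one) = 1 − 1/4 = 3/4.

3/4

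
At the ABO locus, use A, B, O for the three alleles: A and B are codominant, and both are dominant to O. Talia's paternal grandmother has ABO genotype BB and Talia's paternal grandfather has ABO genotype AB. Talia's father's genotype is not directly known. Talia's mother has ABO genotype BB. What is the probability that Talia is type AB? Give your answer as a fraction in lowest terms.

1/4

Talia's father's ABO genotype from BB × AB: 1/2 AB, 1/2 BB.
Crossing each possibility with the mother BB and summing P(type AB): 1/2·1/2 + 1/2·0 = 1/4.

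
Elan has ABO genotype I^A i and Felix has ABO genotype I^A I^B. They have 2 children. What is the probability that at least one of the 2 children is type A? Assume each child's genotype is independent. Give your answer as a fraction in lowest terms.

ABO cross I^A i × I^A I^B → 1/2 A, 1/4 B, 1/4 AB.
So P(type A) = 1/2 per child.
P(none) = (1/2)^2 = 1/4; P(at least one) = 1 − 1/4 = 3/4.

3/4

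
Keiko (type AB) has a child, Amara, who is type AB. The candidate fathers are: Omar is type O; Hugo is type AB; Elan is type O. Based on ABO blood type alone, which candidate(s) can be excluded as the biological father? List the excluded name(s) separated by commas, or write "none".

Omar, Elan

A candidate is excluded only if no genotype consistent with his phenotype could produce a type AB child with a type AB mother.
Omar (type O): no genotype consistent with that phenotype can produce a type-AB child with a type-AB mother.
Elan (type O): no genotype consistent with that phenotype can produce a type-AB child with a type-AB mother.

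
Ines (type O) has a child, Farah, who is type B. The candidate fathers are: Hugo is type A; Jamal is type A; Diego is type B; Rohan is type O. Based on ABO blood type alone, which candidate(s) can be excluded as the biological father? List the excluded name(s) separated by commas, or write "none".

A candidate is excluded only if no genotype consistent with his phenotype could produce a type B child with a type O mother.
Hugo (type A): no genotype consistent with that phenotype can produce a type-B child with a type-O mother.
Jamal (type A): no genotype consistent with that phenotype can produce a type-B child with a type-O mother.
Rohan (type O): no genotype consistent with that phenotype can produce a type-B child with a type-O mother.

Hugo, Jamal, Rohan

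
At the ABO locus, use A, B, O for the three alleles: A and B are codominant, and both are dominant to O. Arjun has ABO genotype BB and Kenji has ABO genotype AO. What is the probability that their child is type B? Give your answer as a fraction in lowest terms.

ABO cross BB × AO → offspring phenotypes: 1/2 B, 1/2 AB.
So P(type B) = 1/2.

1/2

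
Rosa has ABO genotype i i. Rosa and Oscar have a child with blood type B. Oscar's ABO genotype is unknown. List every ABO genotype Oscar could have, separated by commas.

For each candidate genotype of Oscar, check whether crossing it with i i can produce every observed child phenotype.
  I^A I^A → possible child types {A} ✗
  I^A I^B → possible child types {A, B} ✓
  I^A i → possible child types {O, A} ✗
  I^B I^B → possible child types {B} ✓
  I^B i → possible child types {O, B} ✓
  i i → possible child types {O} ✗

I^A I^B, I^B I^B, I^B i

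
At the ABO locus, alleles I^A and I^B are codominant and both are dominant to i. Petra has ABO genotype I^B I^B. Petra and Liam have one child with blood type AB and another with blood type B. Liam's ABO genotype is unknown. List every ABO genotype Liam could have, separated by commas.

For each candidate genotype of Liam, check whether crossing it with I^B I^B can produce every observed child phenotype.
  I^A I^A → possible child types {AB} ✗
  I^A I^B → possible child types {B, AB} ✓
  I^A i → possible child types {B, AB} ✓
  I^B I^B → possible child types {B} ✗
  I^B i → possible child types {B} ✗
  i i → possible child types {B} ✗

I^A I^B, I^A i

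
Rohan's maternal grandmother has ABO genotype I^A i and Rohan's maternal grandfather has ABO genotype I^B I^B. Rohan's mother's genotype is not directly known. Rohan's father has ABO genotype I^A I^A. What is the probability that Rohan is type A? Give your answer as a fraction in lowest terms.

Rohan's mother's ABO genotype from I^A i × I^B I^B: 1/2 I^A I^B, 1/2 I^B i.
Crossing each possibility with the father I^A I^A and summing P(type A): 1/2·1/2 + 1/2·1/2 = 1/2.

1/2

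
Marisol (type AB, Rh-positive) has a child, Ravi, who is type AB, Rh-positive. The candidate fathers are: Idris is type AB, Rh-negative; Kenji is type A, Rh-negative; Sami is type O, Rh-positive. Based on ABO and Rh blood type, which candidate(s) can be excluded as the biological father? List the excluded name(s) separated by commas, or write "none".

Sami

A candidate is excluded only if no genotype consistent with his phenotype could produce a type AB, Rh-positive child with a type AB, Rh-positive mother.
Sami (type O, Rh+): no genotype consistent with that phenotype can produce a type-AB Rh+ child with a type-AB mother.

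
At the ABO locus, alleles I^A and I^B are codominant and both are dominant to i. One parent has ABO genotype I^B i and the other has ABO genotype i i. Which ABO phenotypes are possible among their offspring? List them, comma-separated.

Gametes from I^B i × i i give offspring ABO genotypes I^B i, i i, i.e. phenotypes O, B.

O, B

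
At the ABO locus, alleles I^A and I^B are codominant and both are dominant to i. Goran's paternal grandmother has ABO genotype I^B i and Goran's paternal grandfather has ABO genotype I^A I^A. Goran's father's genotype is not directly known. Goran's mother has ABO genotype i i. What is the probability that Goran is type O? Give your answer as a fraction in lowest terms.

1/4

Goran's father's ABO genotype from I^B i × I^A I^A: 1/2 I^A I^B, 1/2 I^A i.
Crossing each possibility with the mother i i and summing P(type O): 1/2·0 + 1/2·1/2 = 1/4.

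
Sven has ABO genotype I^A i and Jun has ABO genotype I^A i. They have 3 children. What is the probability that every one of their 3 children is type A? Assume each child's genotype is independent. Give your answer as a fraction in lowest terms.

27/64

ABO cross I^A i × I^A i → 1/4 O, 3/4 A.
So P(type A) = 3/4 per child.
All 3 independent: (3/4)^3 = 27/64.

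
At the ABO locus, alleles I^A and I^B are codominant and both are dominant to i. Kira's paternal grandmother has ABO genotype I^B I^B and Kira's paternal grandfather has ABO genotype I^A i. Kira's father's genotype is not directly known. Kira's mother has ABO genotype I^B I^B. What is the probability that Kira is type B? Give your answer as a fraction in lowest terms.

Kira's father's ABO genotype from I^B I^B × I^A i: 1/2 I^A I^B, 1/2 I^B i.
Crossing each possibility with the mother I^B I^B and summing P(type B): 1/2·1/2 + 1/2·1 = 3/4.

3/4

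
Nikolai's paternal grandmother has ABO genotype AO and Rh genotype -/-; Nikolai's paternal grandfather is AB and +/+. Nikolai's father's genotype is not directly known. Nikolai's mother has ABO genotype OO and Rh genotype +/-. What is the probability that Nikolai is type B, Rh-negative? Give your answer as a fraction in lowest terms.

1/16

Nikolai's father's ABO genotype from AO × AB: 1/4 AA, 1/4 AB, 1/4 AO, 1/4 BO.
Crossing each possibility with the mother OO and summing P(type B): 1/4·0 + 1/4·1/2 + 1/4·0 + 1/4·1/2 = 1/4.
Similarly for Rh via the father's Rh distribution: P(Rh-) = 1/4.
Independent loci: 1/4 × 1/4 = 1/16.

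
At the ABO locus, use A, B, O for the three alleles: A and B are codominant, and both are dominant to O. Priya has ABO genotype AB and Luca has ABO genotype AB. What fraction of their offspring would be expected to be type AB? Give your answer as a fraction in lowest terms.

ABO cross AB × AB → offspring phenotypes: 1/4 A, 1/4 B, 1/2 AB.
So P(type AB) = 1/2.

1/2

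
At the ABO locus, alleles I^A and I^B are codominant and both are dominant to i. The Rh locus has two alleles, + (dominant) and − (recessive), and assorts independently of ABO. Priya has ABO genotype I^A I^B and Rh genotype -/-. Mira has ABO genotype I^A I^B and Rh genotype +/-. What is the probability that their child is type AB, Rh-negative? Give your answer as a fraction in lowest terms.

ABO cross I^A I^B × I^A I^B → offspring phenotypes: 1/4 A, 1/4 B, 1/2 AB.
Rh cross -/- × +/- → 1/2 Rh+, 1/2 Rh-.
Independent loci: P(type AB, Rh-negative) = 1/2 × 1/2 = 1/4.

1/4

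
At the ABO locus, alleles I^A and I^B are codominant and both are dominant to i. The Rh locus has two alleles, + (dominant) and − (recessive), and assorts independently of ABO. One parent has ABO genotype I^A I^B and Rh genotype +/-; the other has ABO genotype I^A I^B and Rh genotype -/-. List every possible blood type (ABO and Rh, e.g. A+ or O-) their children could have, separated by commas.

Gametes from I^A I^B × I^A I^B give offspring ABO genotypes I^A I^A, I^A I^B, I^B I^B, i.e. phenotypes A, B, AB.
Rh cross +/- × -/- → phenotypes Rh+, Rh-.
Combining independently: A+, A-, B+, B-, AB+, AB-.

A+, A-, B+, B-, AB+, AB-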